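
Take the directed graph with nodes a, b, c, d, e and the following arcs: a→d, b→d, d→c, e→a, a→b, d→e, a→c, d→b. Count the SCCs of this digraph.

2

{a, b, d, e} are all mutually reachable — one SCC of size 4.
{c} is an SCC by itself.
That gives 2 strongly connected components.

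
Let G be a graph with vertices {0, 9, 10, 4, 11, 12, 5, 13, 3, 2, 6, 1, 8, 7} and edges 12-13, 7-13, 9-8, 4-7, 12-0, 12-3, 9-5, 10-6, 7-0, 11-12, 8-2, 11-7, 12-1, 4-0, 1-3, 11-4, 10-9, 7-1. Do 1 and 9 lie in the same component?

The component containing 1 is {0, 1, 3, 4, 7, 11, 12, 13}, and 9 is not in it.

No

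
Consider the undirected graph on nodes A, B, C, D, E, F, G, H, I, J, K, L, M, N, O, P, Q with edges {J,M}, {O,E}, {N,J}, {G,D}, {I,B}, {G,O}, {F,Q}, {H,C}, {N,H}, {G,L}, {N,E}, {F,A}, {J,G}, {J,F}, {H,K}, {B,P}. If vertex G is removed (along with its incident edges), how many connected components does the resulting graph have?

With G gone, the remaining components are: {D}; {L}; {B, I, P}; {A, C, E, F, H, J, K, M, N, O, Q}.
That is 4 components.

4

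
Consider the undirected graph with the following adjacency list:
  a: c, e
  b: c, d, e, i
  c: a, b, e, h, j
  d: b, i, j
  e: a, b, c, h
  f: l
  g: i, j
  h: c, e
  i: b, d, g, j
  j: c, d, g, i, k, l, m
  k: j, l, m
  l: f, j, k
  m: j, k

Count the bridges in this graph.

1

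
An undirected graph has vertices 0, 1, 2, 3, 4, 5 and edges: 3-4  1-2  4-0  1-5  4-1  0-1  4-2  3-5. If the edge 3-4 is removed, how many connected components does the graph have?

1

3 and 4 are still connected via 3-5-1-4, so the component count stays at 1.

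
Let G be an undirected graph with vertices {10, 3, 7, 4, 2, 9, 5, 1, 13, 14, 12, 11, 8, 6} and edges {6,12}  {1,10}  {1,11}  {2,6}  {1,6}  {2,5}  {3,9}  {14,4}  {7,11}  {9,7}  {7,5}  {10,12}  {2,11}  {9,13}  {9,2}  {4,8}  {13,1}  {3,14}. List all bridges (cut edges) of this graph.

The edges on the cycle 1-10-12-6-1 are not bridges since each lies on that cycle.
But removing 14-3 disconnects 14 from 3; removing 4-14 disconnects 4 from 14; removing 4-8 disconnects 4 from 8; removing 9-3 disconnects 9 from 3 — these are bridges.

14-3, 14-4, 3-9, 4-8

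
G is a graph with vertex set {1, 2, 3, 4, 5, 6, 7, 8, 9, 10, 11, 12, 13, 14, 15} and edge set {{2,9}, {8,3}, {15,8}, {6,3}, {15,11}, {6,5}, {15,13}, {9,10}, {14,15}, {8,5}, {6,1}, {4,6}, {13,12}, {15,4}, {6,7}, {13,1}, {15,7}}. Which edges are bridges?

10-9, 11-15, 12-13, 14-15, 2-9

The edges on the cycle 15-4-6-1-13-15 are not bridges since each lies on that cycle.
But removing 11 - 15 disconnects 11 from 15; removing 15 - 14 disconnects 15 from 14; removing 9 - 10 disconnects 9 from 10; removing 2 - 9 disconnects 2 from 9 — these are bridges.
In total 5 edges are bridges.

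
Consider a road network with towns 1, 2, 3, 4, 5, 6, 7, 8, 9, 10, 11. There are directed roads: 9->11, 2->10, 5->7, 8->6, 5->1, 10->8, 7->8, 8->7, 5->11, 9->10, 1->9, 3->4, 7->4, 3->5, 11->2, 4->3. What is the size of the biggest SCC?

{1, 2, 3, 4, 5, 7, 8, 9, 10, 11} are all mutually reachable — one SCC of size 10.
{6} is an SCC by itself.
The largest has 10 vertices.

10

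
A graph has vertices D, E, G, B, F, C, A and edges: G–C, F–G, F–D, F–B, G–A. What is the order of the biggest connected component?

E is isolated — a component by itself.
Starting from A we can reach A, B, C, D, F, G. That is one component of size 6.
The largest has 6 vertices.

6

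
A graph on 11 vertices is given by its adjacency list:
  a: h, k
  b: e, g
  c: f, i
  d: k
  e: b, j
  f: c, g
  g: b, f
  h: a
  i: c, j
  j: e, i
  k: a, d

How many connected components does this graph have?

Starting from a we can reach a, d, h, k. That is one component of size 4.
Starting from b we can reach b, c, e, f, g, i, j. That is one component of size 7.
Total: 2 components.

2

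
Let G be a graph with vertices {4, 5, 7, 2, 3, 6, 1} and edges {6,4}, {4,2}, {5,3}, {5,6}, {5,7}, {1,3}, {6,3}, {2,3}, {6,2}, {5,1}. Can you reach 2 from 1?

Yes

From 1 we can reach 1, 2, 3, 4, 5, 6, 7, which includes 2.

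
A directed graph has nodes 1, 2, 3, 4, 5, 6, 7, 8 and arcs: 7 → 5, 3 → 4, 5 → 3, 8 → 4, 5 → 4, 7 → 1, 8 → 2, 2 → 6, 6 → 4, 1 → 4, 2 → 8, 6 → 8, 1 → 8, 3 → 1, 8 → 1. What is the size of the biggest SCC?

4

{1, 2, 6, 8} are all mutually reachable — one SCC of size 4.
{5} is an SCC by itself.
{3} is an SCC by itself.
{7} is an SCC by itself.
{4} is an SCC by itself.
The largest has 4 vertices.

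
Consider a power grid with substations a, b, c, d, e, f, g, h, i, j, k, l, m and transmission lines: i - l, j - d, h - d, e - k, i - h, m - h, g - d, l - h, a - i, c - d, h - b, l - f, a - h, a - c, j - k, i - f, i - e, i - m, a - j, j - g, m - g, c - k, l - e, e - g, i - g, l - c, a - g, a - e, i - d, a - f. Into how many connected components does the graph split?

Starting from a we can reach a, b, c, d, e, f, g, h, i, j, k, l, m. That is one component of size 13.
Total: 1 component.

1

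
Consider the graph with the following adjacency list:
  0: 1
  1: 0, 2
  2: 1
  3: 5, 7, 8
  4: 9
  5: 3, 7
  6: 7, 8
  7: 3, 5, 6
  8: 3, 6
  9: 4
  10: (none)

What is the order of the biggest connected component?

10 is isolated — a component by itself.
Starting from 4 we can reach 4, 9. That is one component of size 2.
Starting from 0 we can reach 0, 1, 2. That is one component of size 3.
Starting from 3 we can reach 3, 5, 6, 7, 8. That is one component of size 5.
The largest has 5 vertices.

5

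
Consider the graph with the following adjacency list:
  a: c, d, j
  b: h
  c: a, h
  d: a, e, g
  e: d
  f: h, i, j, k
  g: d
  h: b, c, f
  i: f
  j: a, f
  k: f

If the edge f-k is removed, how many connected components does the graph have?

2

Before removal there is 1 component.
f-k is a bridge — removing it separates f's side from k's side.
After removal: 2 components.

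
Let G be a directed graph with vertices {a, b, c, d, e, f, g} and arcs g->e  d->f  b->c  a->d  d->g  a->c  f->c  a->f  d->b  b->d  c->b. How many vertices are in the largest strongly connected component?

{b, c, d, f} are all mutually reachable — one SCC of size 4.
{e} is an SCC by itself.
{a} is an SCC by itself.
{g} is an SCC by itself.
The largest has 4 vertices.

4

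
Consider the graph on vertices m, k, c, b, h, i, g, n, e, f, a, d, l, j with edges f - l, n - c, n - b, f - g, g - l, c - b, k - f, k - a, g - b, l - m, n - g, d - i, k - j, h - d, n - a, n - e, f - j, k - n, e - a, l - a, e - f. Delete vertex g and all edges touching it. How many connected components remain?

With g gone, the remaining components are: {d, h, i}; {a, b, c, e, f, j, k, l, m, n}.
That is 2 components.

2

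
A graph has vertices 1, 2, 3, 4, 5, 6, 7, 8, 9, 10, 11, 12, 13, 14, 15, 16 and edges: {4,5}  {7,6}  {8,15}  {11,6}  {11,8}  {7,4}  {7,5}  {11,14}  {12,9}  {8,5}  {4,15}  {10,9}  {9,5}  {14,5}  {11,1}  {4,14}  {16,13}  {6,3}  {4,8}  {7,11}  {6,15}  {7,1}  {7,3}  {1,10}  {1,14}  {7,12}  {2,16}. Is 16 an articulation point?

Yes

Deleting 16 raises the number of components from 2 to 3, so 16 is a cut vertex.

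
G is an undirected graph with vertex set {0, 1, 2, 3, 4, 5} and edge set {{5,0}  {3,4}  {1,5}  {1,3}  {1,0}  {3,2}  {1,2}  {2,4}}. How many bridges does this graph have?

The edges on the cycle 1-5-0-1 are not bridges since each lies on that cycle.
Every edge lies on some cycle, so there are no bridges.

0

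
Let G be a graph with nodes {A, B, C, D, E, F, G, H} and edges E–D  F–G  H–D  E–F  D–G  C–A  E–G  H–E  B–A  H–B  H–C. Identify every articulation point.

H

Removing H increases the component count from 1 to 2, so H is a cut vertex.
By contrast removing B leaves 1 component; it is not a cut vertex. No other vertex is a cut vertex either.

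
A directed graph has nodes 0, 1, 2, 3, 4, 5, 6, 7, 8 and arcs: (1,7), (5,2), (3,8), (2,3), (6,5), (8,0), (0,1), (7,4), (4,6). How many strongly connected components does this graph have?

1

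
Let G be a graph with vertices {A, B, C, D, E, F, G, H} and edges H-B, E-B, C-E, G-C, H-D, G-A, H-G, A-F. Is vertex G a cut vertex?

Deleting G raises the number of components from 1 to 2, so G is a cut vertex.

Yes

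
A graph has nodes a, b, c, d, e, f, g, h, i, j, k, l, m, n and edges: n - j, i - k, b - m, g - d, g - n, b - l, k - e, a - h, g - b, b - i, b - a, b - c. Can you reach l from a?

Yes

From a we can reach a, b, c, d, e, g, h, i, j, k, l, m, n, which includes l.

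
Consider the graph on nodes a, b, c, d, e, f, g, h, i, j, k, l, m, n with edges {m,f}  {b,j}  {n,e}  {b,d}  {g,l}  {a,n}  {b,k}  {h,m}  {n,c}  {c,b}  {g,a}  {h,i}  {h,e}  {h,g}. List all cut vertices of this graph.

Removing b increases the component count from 1 to 4, so b is a cut vertex.
Removing c increases the component count from 1 to 2, so c is a cut vertex.
Removing g increases the component count from 1 to 2, so g is a cut vertex.
Likewise h, m, n are cut vertices.
By contrast removing f leaves 1 component; it is not a cut vertex. No other vertex is a cut vertex either.

b, c, g, h, m, n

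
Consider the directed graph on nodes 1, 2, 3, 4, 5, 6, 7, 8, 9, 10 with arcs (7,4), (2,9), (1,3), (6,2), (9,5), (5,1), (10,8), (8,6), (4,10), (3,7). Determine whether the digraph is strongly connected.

From 10 we can reach every vertex (1, 2, 3, 4, 5, 6, 7, 8, 9, 10), and every vertex can reach 10 (1, 2, 3, 4, 5, 6, 7, 8, 9, 10). So the whole graph is one strongly connected component.

Yes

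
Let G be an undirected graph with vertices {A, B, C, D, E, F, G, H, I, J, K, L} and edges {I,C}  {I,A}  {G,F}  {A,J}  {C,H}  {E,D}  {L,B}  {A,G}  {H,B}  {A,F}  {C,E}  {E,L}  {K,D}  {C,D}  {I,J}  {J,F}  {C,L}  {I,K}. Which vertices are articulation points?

I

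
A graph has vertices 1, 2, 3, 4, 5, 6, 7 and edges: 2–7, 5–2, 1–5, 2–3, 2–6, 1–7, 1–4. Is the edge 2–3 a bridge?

Removing 2–3 leaves no path between 2 and 3: the component count goes from 1 to 2. So it is a bridge.

Yes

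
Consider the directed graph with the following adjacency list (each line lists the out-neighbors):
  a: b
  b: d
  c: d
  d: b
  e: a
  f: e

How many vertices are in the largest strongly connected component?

{b, d} are all mutually reachable — one SCC of size 2.
{c} is an SCC by itself.
{f} is an SCC by itself.
{e} is an SCC by itself.
{a} is an SCC by itself.
The largest has 2 vertices.

2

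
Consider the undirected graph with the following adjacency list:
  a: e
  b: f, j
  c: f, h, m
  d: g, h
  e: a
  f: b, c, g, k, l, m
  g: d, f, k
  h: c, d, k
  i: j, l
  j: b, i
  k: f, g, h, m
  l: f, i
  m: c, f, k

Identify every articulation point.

Removing f increases the component count from 2 to 3, so f is a cut vertex.
By contrast removing a leaves 2 components; it is not a cut vertex. No other vertex is a cut vertex either.

f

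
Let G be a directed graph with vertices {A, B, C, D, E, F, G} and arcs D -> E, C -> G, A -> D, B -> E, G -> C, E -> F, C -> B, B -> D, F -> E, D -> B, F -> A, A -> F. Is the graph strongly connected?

No

There is no directed path from F to C, so the graph is not strongly connected.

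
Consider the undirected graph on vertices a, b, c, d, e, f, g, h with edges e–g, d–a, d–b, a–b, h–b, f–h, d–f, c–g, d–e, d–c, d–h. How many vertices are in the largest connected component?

Starting from a we can reach a, b, c, d, e, f, g, h. That is one component of size 8.
The largest has 8 vertices.

8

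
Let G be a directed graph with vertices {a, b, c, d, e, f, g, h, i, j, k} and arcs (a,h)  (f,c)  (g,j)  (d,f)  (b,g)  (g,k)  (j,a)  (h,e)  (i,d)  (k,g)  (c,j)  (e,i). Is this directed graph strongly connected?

There is no directed path from e to b, so the graph is not strongly connected.

No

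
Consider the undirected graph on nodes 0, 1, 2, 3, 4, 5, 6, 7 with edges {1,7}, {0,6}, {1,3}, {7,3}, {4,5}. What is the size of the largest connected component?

2 is isolated — a component by itself.
Starting from 0 we can reach 0, 6. That is one component of size 2.
Starting from 4 we can reach 4, 5. That is one component of size 2.
Starting from 1 we can reach 1, 3, 7. That is one component of size 3.
The largest has 3 vertices.

3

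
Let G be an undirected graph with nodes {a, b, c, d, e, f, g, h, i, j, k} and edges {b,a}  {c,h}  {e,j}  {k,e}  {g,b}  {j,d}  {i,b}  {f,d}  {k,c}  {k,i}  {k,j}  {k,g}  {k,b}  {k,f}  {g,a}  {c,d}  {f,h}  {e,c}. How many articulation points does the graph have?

Removing k increases the component count from 1 to 2, so k is a cut vertex.
By contrast removing f leaves 1 component; it is not a cut vertex. No other vertex is a cut vertex either.

1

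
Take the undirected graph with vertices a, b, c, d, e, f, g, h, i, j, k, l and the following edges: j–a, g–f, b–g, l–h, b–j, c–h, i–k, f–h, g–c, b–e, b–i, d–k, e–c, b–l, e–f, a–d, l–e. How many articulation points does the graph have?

1

Removing b increases the component count from 1 to 2, so b is a cut vertex.
By contrast removing f leaves 1 component; it is not a cut vertex. No other vertex is a cut vertex either.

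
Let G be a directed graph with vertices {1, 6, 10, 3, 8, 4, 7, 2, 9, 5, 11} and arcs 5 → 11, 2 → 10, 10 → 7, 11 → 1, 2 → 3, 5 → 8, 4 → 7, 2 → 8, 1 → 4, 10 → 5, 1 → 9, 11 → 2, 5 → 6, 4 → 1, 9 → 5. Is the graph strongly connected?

No

There is no directed path from 7 to 1, so the graph is not strongly connected.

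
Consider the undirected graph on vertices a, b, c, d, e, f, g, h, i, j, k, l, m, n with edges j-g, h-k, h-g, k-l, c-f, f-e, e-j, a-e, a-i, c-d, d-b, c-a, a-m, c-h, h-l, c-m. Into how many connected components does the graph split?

n is isolated — a component by itself.
Starting from a we can reach a, b, c, d, e, f, g, h, i, j, k, l, m. That is one component of size 13.
Total: 2 components.

2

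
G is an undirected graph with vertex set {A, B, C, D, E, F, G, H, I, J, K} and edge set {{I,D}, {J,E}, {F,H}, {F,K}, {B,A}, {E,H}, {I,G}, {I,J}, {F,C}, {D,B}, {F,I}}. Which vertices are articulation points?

B, D, F, I

Removing B increases the component count from 1 to 2, so B is a cut vertex.
Removing D increases the component count from 1 to 2, so D is a cut vertex.
Removing F increases the component count from 1 to 3, so F is a cut vertex.
Likewise I is a cut vertex.
By contrast removing C leaves 1 component; it is not a cut vertex. No other vertex is a cut vertex either.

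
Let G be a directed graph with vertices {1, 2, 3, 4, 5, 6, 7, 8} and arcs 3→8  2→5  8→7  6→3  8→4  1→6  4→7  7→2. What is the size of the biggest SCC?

1

{2} is an SCC by itself.
{3} is an SCC by itself.
{6} is an SCC by itself.
{1} is an SCC by itself.
{4} is an SCC by itself.
(and 3 more singleton SCCs)
The largest has 1 vertex.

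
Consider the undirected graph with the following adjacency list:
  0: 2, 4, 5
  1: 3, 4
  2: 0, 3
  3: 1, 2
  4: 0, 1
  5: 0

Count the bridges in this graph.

1

The edges on the cycle 2-3-1-4-0-2 are not bridges since each lies on that cycle.
But removing 0-5 disconnects 0 from 5 — this is a bridge.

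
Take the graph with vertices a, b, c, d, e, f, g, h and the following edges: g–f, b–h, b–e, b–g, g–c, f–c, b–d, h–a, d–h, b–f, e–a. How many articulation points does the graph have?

1

Removing b increases the component count from 1 to 2, so b is a cut vertex.
By contrast removing g leaves 1 component; it is not a cut vertex. No other vertex is a cut vertex either.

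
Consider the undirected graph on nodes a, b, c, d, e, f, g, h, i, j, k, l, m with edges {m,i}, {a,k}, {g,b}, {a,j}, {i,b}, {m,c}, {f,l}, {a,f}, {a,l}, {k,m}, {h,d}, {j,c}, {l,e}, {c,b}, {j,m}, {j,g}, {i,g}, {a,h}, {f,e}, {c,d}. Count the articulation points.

1

Removing a increases the component count from 1 to 2, so a is a cut vertex.
By contrast removing h leaves 1 component; it is not a cut vertex. No other vertex is a cut vertex either.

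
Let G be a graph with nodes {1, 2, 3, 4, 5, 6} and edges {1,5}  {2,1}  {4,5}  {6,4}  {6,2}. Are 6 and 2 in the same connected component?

Yes

From 6 we can reach 1, 2, 4, 5, 6, which includes 2.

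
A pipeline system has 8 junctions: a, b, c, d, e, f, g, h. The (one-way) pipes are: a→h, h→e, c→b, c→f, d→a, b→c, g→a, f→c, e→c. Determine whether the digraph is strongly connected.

No

There is no directed path from c to d, so the graph is not strongly connected.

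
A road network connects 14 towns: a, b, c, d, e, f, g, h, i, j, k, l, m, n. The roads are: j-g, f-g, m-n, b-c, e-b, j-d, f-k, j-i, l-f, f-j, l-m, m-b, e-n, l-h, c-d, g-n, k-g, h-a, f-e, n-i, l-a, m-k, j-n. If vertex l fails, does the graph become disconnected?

Deleting l raises the number of components from 1 to 2, so l is a cut vertex.

Yes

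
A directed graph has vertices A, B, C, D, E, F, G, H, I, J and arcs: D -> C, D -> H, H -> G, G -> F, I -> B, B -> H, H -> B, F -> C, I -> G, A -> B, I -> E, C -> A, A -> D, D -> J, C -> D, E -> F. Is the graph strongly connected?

No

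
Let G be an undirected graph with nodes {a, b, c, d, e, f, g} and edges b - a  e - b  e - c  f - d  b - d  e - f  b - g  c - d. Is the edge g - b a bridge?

Removing g - b leaves no path between g and b: the component count goes from 1 to 2. So it is a bridge.

Yes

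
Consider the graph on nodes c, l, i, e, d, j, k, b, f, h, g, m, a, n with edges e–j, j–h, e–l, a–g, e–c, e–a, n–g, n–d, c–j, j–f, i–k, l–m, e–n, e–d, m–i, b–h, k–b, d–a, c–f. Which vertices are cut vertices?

Removing e increases the component count from 1 to 2, so e is a cut vertex.
By contrast removing k leaves 1 component; it is not a cut vertex. No other vertex is a cut vertex either.

e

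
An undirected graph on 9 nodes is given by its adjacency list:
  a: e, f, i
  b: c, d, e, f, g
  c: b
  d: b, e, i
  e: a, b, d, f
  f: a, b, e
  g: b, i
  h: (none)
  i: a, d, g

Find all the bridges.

b-c

The edges on the cycle d-e-a-f-b-d are not bridges since each lies on that cycle.
But removing c-b disconnects c from b — this is a bridge.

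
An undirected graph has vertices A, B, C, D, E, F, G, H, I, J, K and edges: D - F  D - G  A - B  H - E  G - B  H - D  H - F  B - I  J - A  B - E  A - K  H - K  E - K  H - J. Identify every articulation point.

B

Removing B increases the component count from 2 to 3, so B is a cut vertex.
By contrast removing I leaves 2 components; it is not a cut vertex. No other vertex is a cut vertex either.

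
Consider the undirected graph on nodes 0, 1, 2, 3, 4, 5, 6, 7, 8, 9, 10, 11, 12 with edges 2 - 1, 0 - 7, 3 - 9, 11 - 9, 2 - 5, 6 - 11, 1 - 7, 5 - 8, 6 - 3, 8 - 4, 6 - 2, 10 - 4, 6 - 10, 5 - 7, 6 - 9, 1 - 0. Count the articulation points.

1

Removing 6 increases the component count from 2 to 3, so 6 is a cut vertex.
By contrast removing 3 leaves 2 components; it is not a cut vertex. No other vertex is a cut vertex either.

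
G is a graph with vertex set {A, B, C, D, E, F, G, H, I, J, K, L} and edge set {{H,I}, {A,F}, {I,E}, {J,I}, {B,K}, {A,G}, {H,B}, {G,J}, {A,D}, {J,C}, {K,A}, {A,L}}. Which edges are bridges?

A-D, A-F, A-L, C-J, E-I

The edges on the cycle H-B-K-A-G-J-I-H are not bridges since each lies on that cycle.
But removing F - A disconnects F from A; removing A - L disconnects A from L; removing D - A disconnects D from A; removing C - J disconnects C from J — these are bridges.
In total 5 edges are bridges.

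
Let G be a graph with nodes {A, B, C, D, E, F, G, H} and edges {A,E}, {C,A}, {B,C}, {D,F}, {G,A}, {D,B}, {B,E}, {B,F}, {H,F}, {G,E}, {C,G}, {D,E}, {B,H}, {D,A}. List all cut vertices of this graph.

Removing G, for instance, still leaves 1 component. No single vertex removal increases the component count — the graph has no articulation points.

none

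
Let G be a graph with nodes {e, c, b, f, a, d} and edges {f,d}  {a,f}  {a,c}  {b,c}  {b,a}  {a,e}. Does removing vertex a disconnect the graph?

Yes

Deleting a raises the number of components from 1 to 3, so a is a cut vertex.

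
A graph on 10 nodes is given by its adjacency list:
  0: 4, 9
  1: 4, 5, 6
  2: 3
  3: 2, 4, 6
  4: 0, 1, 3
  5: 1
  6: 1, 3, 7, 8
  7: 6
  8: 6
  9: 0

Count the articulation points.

Removing 0 increases the component count from 1 to 2, so 0 is a cut vertex.
Removing 1 increases the component count from 1 to 2, so 1 is a cut vertex.
Removing 3 increases the component count from 1 to 2, so 3 is a cut vertex.
Likewise 4, 6 are cut vertices.
By contrast removing 9 leaves 1 component; it is not a cut vertex. No other vertex is a cut vertex either.

5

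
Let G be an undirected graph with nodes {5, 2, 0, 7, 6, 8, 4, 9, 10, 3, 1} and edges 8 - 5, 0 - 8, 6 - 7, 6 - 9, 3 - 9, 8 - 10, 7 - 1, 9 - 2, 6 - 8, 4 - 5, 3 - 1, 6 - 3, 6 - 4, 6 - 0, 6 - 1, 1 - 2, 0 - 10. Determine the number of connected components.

Starting from 0 we can reach 0, 1, 2, 3, 4, 5, 6, 7, 8, 9, 10. That is one component of size 11.
Total: 1 component.

1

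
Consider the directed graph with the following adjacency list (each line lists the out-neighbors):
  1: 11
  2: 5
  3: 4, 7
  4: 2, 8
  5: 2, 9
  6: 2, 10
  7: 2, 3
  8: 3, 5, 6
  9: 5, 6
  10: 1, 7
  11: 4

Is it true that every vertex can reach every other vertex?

Yes

From 8 we can reach every vertex (1, 2, 3, 4, 5, 6, 7, 8, 9, 10, 11), and every vertex can reach 8 (1, 2, 3, 4, 5, 6, 7, 8, 9, 10, 11). So the whole graph is one strongly connected component.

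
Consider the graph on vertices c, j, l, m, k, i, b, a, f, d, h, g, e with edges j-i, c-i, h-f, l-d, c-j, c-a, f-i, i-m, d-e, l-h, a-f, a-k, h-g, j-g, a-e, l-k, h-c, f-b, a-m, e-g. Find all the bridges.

b-f

The edges on the cycle l-d-e-a-c-h-l are not bridges since each lies on that cycle.
But removing f-b disconnects f from b — this is a bridge.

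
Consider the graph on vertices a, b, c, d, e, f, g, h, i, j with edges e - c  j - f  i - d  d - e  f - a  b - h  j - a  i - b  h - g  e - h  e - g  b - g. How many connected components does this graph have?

2

Starting from a we can reach a, f, j. That is one component of size 3.
Starting from b we can reach b, c, d, e, g, h, i. That is one component of size 7.
Total: 2 components.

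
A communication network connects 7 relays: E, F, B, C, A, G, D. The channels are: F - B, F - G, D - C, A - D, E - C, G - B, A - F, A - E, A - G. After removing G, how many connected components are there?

1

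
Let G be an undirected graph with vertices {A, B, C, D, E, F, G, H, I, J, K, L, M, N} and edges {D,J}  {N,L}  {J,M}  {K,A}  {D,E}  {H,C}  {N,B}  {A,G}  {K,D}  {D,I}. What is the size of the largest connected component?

8

F is isolated — a component by itself.
Starting from C we can reach C, H. That is one component of size 2.
Starting from B we can reach B, L, N. That is one component of size 3.
Starting from A we can reach A, D, E, G, I, J, K, M. That is one component of size 8.
The largest has 8 vertices.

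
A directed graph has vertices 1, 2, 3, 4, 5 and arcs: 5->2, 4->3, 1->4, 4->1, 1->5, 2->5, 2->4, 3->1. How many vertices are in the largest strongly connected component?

5

{1, 2, 3, 4, 5} are all mutually reachable — one SCC of size 5.
The largest has 5 vertices.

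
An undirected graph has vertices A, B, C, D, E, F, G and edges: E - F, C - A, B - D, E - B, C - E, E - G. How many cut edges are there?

removing D - B disconnects D from B; removing E - C disconnects E from C; removing E - G disconnects E from G; removing E - F disconnects E from F — these are bridges.
In total 6 edges are bridges.

6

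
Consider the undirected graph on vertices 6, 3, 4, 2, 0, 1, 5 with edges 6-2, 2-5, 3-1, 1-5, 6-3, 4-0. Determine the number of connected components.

Starting from 0 we can reach 0, 4. That is one component of size 2.
Starting from 1 we can reach 1, 2, 3, 5, 6. That is one component of size 5.
Total: 2 components.

2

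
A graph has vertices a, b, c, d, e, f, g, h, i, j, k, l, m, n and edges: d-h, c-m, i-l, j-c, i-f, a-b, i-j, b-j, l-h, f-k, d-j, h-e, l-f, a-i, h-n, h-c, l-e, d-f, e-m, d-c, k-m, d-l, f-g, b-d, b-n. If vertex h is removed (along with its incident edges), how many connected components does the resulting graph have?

With h gone, the remaining components are: {a, b, c, d, e, f, g, i, j, k, l, m, n}.
That is 1 component.

1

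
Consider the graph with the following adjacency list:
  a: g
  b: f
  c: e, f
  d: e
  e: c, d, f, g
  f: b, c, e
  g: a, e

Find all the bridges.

The edges on the cycle f-e-c-f are not bridges since each lies on that cycle.
But removing e-d disconnects e from d; removing e-g disconnects e from g; removing f-b disconnects f from b; removing g-a disconnects g from a — these are bridges.

a-g, b-f, d-e, e-g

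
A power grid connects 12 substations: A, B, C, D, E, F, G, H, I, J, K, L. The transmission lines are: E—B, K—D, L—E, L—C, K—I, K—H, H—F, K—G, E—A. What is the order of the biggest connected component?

J is isolated — a component by itself.
Starting from A we can reach A, B, C, E, L. That is one component of size 5.
Starting from D we can reach D, F, G, H, I, K. That is one component of size 6.
The largest has 6 vertices.

6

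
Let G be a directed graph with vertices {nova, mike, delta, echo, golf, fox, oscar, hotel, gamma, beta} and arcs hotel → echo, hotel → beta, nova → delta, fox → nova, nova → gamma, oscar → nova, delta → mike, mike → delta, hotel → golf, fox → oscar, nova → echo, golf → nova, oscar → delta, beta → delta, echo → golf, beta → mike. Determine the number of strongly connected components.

7

{echo, golf, nova} are all mutually reachable — one SCC of size 3.
{mike, delta} are all mutually reachable — one SCC of size 2.
{gamma} is an SCC by itself.
{fox} is an SCC by itself.
{beta} is an SCC by itself.
(and 2 more singleton SCCs)
That gives 7 strongly connected components.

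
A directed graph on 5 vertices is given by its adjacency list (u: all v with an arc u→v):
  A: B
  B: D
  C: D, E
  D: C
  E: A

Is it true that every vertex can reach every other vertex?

Yes

From D we can reach every vertex (A, B, C, D, E), and every vertex can reach D (A, B, C, D, E). So the whole graph is one strongly connected component.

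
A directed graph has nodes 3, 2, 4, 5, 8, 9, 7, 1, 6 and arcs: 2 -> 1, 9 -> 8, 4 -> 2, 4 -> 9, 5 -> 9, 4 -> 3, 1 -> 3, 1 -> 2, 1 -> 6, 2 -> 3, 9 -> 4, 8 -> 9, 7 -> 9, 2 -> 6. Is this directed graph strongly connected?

No

There is no directed path from 7 to 5, so the graph is not strongly connected.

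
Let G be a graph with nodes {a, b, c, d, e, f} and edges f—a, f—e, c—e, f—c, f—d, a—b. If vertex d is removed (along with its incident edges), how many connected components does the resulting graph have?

With d gone, the remaining components are: {a, b, c, e, f}.
That is 1 component.

1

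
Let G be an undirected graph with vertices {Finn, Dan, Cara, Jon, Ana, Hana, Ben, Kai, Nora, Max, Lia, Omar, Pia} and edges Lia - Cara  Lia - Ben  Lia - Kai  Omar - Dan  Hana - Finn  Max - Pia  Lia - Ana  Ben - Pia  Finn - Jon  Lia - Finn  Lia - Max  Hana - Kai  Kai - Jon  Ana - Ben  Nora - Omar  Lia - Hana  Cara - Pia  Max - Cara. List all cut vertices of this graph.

Lia, Omar

Removing Lia increases the component count from 2 to 3, so Lia is a cut vertex.
Removing Omar increases the component count from 2 to 3, so Omar is a cut vertex.
By contrast removing Cara leaves 2 components; it is not a cut vertex. No other vertex is a cut vertex either.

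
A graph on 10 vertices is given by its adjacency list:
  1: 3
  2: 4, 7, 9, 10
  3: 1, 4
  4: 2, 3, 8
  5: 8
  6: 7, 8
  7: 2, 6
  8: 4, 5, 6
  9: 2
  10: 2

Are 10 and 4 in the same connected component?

Yes

From 10 we can reach 1, 2, 3, 4, 5, 6, 7, 8, 9, 10, which includes 4.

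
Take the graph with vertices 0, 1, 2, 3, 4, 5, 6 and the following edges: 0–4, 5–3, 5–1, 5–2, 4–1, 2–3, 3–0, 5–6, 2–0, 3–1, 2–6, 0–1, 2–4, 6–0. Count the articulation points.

Removing 4, for instance, still leaves 1 component. No single vertex removal increases the component count — the graph has no articulation points.

0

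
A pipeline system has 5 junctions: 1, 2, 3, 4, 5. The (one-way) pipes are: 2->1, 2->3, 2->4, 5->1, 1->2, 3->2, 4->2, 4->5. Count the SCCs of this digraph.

{1, 2, 3, 4, 5} are all mutually reachable — one SCC of size 5.
That gives 1 strongly connected component.

1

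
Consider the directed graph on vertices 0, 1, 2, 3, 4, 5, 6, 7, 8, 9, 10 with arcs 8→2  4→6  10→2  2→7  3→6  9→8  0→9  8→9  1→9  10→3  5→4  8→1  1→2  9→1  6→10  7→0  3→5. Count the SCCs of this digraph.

{0, 1, 2, 7, 8, 9} are all mutually reachable — one SCC of size 6.
{3, 4, 5, 6, 10} are all mutually reachable — one SCC of size 5.
That gives 2 strongly connected components.

2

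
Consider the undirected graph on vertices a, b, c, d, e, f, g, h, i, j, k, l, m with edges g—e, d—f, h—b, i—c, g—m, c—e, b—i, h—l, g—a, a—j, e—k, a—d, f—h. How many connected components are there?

Starting from a we can reach a, b, c, d, e, f, g, h, i, j, k, l, m. That is one component of size 13.
Total: 1 component.

1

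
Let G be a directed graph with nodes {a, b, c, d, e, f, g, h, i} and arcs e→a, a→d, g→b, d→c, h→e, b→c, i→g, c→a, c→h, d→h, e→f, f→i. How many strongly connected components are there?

1

{a, b, c, d, e, f, g, h, i} are all mutually reachable — one SCC of size 9.
That gives 1 strongly connected component.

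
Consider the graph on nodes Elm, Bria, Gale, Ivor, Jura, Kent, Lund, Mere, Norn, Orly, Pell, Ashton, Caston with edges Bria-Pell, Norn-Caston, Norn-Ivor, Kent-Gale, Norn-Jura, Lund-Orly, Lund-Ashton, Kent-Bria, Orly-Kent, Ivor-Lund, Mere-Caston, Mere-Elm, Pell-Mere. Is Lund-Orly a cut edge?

No

After removing Lund-Orly, the path Lund-Ivor-Norn-Caston-Mere-Pell-Bria-Kent-Orly still connects them, so the edge is not a bridge.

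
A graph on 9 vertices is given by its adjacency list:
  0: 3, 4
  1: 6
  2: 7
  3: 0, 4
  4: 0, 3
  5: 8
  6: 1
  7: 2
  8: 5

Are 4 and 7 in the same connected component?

No

The component containing 4 is {0, 3, 4}, and 7 is not in it.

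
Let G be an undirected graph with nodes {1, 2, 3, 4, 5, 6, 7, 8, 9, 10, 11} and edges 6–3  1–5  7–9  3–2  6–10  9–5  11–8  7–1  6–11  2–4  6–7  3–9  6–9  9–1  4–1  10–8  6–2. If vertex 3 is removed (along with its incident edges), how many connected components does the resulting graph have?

1

With 3 gone, the remaining components are: {1, 2, 4, 5, 6, 7, 8, 9, 10, 11}.
That is 1 component.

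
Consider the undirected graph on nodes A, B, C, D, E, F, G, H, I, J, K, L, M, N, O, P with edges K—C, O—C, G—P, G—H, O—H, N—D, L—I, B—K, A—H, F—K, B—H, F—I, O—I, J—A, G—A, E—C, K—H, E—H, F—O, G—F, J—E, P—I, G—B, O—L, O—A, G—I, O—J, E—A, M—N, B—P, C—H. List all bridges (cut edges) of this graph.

D-N, M-N

The edges on the cycle O-J-E-A-O are not bridges since each lies on that cycle.
But removing M—N disconnects M from N; removing N—D disconnects N from D — these are bridges.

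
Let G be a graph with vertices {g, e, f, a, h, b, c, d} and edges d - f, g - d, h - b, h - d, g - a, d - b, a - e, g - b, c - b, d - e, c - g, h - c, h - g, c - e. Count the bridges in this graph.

The edges on the cycle h-c-e-a-g-h are not bridges since each lies on that cycle.
But removing f - d disconnects f from d — this is a bridge.

1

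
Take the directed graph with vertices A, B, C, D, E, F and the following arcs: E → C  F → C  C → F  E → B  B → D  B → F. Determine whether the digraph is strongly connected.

There is no directed path from A to D, so the graph is not strongly connected.

No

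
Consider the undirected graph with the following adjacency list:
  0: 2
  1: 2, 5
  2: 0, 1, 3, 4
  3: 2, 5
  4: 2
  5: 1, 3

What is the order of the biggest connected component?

Starting from 0 we can reach 0, 1, 2, 3, 4, 5. That is one component of size 6.
The largest has 6 vertices.

6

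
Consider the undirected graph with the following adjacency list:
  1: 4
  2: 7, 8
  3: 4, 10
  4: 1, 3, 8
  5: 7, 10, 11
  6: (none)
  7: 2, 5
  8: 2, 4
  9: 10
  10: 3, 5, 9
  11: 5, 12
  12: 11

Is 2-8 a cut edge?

No

After removing 2-8, the path 2-7-5-10-3-4-8 still connects them, so the edge is not a bridge.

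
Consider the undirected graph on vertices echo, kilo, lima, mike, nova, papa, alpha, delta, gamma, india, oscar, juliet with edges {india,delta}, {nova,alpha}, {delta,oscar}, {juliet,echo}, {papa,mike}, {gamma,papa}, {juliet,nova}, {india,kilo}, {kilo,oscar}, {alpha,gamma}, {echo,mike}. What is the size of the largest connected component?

lima is isolated — a component by itself.
Starting from kilo we can reach kilo, delta, india, oscar. That is one component of size 4.
Starting from echo we can reach echo, mike, nova, papa, alpha, gamma, juliet. That is one component of size 7.
The largest has 7 vertices.

7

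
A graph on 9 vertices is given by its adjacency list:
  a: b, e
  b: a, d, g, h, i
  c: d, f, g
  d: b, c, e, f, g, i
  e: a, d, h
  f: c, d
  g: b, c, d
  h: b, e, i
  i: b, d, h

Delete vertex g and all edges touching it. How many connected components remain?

1

With g gone, the remaining components are: {a, b, c, d, e, f, h, i}.
That is 1 component.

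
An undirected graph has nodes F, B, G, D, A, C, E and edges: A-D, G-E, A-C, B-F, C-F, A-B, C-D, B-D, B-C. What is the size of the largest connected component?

Starting from E we can reach E, G. That is one component of size 2.
Starting from A we can reach A, B, C, D, F. That is one component of size 5.
The largest has 5 vertices.

5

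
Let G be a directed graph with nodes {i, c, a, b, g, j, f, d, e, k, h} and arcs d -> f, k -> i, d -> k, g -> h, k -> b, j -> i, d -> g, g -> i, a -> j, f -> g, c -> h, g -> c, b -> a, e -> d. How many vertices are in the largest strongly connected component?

1

{i} is an SCC by itself.
{k} is an SCC by itself.
{f} is an SCC by itself.
{c} is an SCC by itself.
{d} is an SCC by itself.
(and 6 more singleton SCCs)
The largest has 1 vertex.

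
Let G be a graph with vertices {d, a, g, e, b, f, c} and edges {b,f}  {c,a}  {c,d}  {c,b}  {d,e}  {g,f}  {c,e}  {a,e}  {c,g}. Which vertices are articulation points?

c

Removing c increases the component count from 1 to 2, so c is a cut vertex.
By contrast removing d leaves 1 component; it is not a cut vertex. No other vertex is a cut vertex either.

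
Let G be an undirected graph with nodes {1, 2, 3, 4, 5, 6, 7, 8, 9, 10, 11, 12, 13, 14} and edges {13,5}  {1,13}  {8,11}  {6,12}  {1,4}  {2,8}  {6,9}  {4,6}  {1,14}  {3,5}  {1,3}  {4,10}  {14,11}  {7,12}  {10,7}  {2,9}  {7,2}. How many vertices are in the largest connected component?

14

Starting from 1 we can reach 1, 2, 3, 4, 5, 6, 7, 8, 9, 10, 11, 12, 13, 14. That is one component of size 14.
The largest has 14 vertices.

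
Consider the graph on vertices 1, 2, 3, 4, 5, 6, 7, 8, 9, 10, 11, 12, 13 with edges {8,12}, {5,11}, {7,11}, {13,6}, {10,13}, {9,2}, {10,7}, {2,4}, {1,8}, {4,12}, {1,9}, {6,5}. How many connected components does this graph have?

3

3 is isolated — a component by itself.
Starting from 5 we can reach 5, 6, 7, 10, 11, 13. That is one component of size 6.
Starting from 1 we can reach 1, 2, 4, 8, 9, 12. That is one component of size 6.
Total: 3 components.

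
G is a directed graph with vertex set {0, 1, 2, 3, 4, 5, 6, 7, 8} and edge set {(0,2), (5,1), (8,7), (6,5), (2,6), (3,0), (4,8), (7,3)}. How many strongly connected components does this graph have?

9

{8} is an SCC by itself.
{1} is an SCC by itself.
{0} is an SCC by itself.
{4} is an SCC by itself.
{7} is an SCC by itself.
(and 4 more singleton SCCs)
That gives 9 strongly connected components.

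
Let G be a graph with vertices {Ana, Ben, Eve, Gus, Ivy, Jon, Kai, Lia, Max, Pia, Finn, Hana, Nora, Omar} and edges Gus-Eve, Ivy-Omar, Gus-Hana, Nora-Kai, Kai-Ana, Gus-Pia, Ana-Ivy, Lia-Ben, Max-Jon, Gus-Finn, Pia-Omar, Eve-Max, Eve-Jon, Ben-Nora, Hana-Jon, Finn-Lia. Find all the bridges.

The edges on the cycle Eve-Max-Jon-Eve are not bridges since each lies on that cycle.
Every edge lies on some cycle, so there are no bridges.

none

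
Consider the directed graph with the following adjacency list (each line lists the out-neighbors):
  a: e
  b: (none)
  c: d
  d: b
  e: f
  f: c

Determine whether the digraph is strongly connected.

No

There is no directed path from c to a, so the graph is not strongly connected.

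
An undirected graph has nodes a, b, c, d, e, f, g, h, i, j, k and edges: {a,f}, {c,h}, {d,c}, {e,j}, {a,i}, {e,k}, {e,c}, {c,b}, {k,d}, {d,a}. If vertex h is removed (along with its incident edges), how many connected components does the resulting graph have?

2

With h gone, the remaining components are: {g}; {a, b, c, d, e, f, i, j, k}.
That is 2 components.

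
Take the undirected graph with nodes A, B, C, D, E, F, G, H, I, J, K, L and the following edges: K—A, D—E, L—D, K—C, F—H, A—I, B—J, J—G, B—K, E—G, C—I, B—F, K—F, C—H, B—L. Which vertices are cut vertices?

B

Removing B increases the component count from 1 to 2, so B is a cut vertex.
By contrast removing G leaves 1 component; it is not a cut vertex. No other vertex is a cut vertex either.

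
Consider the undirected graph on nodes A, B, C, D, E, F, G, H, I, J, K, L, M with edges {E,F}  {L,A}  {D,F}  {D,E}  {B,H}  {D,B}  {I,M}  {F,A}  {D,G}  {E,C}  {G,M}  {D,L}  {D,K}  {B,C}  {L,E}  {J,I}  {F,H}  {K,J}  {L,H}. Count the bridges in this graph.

The edges on the cycle D-L-A-F-D are not bridges since each lies on that cycle.
Every edge lies on some cycle, so there are no bridges.

0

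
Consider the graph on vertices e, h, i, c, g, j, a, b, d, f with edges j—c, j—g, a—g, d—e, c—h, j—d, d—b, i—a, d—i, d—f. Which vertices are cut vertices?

Removing c increases the component count from 1 to 2, so c is a cut vertex.
Removing d increases the component count from 1 to 4, so d is a cut vertex.
Removing j increases the component count from 1 to 2, so j is a cut vertex.
By contrast removing a leaves 1 component; it is not a cut vertex. No other vertex is a cut vertex either.

c, d, j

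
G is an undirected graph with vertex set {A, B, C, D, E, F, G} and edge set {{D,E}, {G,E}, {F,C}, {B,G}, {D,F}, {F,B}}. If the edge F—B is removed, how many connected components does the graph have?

F and B are still connected via F-D-E-G-B, so the component count stays at 2.

2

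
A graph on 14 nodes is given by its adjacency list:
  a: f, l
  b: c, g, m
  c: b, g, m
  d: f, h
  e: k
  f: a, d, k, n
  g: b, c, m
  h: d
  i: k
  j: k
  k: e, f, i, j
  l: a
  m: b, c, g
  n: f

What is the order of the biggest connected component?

10

Starting from b we can reach b, c, g, m. That is one component of size 4.
Starting from a we can reach a, d, e, f, h, i, j, k, l, n. That is one component of size 10.
The largest has 10 vertices.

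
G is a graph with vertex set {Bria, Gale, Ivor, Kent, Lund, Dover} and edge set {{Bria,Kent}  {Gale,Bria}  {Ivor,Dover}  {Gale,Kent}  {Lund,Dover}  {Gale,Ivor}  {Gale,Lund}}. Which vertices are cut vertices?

Removing Gale increases the component count from 1 to 2, so Gale is a cut vertex.
By contrast removing Bria leaves 1 component; it is not a cut vertex. No other vertex is a cut vertex either.

Gale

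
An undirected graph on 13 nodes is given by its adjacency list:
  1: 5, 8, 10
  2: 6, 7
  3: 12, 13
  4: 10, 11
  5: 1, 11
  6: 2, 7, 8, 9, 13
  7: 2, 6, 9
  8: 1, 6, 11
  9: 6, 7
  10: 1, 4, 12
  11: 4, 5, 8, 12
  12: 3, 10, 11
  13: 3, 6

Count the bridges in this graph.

0

The edges on the cycle 8-1-5-11-8 are not bridges since each lies on that cycle.
Every edge lies on some cycle, so there are no bridges.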